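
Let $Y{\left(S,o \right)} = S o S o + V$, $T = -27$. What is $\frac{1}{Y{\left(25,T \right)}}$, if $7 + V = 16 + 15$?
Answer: $\frac{1}{455649} \approx 2.1947 \cdot 10^{-6}$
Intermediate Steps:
$V = 24$ ($V = -7 + \left(16 + 15\right) = -7 + 31 = 24$)
$Y{\left(S,o \right)} = 24 + S^{2} o^{2}$ ($Y{\left(S,o \right)} = S o S o + 24 = o S^{2} o + 24 = S^{2} o^{2} + 24 = 24 + S^{2} o^{2}$)
$\frac{1}{Y{\left(25,T \right)}} = \frac{1}{24 + 25^{2} \left(-27\right)^{2}} = \frac{1}{24 + 625 \cdot 729} = \frac{1}{24 + 455625} = \frac{1}{455649}$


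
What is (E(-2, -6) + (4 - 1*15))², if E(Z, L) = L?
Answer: 289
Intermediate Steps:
(E(-2, -6) + (4 - 1*15))² = (-6 + (4 - 1*15))² = (-6 + (4 - 15))² = (-6 - 11)² = (-17)² = 289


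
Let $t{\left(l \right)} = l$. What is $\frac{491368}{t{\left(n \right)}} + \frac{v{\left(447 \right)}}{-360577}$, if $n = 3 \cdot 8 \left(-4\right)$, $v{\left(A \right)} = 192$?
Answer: $- \frac{22147002221}{4326924} \approx -5118.4$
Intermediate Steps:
$n = -96$ ($n = 24 \left(-4\right) = -96$)
$\frac{491368}{t{\left(n \right)}} + \frac{v{\left(447 \right)}}{-360577} = \frac{491368}{-96} + \frac{192}{-360577} = 491368 \left(- \frac{1}{96}\right) + 192 \left(- \frac{1}{360577}\right) = - \frac{61421}{12} - \frac{192}{360577} = - \frac{22147002221}{4326924}$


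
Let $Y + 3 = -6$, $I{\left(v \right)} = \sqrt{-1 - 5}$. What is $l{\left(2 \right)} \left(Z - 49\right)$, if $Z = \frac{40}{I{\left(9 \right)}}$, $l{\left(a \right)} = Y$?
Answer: $441 + 60 i \sqrt{6} \approx 441.0 + 146.97 i$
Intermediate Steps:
$I{\left(v \right)} = i \sqrt{6}$ ($I{\left(v \right)} = \sqrt{-6} = i \sqrt{6}$)
$Y = -9$ ($Y = -3 - 6 = -9$)
$l{\left(a \right)} = -9$
$Z = - \frac{20 i \sqrt{6}}{3}$ ($Z = \frac{40}{i \sqrt{6}} = 40 \left(- \frac{i \sqrt{6}}{6}\right) = - \frac{20 i \sqrt{6}}{3} \approx - 16.33 i$)
$l{\left(2 \right)} \left(Z - 49\right) = - 9 \left(- \frac{20 i \sqrt{6}}{3} - 49\right) = - 9 \left(-49 - \frac{20 i \sqrt{6}}{3}\right) = 441 + 60 i \sqrt{6}$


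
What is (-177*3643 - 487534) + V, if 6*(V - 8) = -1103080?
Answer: -3948551/3 ≈ -1.3162e+6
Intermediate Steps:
V = -551516/3 (V = 8 + (⅙)*(-1103080) = 8 - 551540/3 = -551516/3 ≈ -1.8384e+5)
(-177*3643 - 487534) + V = (-177*3643 - 487534) - 551516/3 = (-644811 - 487534) - 551516/3 = -1132345 - 551516/3 = -3948551/3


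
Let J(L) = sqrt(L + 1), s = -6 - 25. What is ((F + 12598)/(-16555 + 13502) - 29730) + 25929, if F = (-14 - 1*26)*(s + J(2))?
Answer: -11618291/3053 + 40*sqrt(3)/3053 ≈ -3805.5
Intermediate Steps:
s = -31
J(L) = sqrt(1 + L)
F = 1240 - 40*sqrt(3) (F = (-14 - 1*26)*(-31 + sqrt(1 + 2)) = (-14 - 26)*(-31 + sqrt(3)) = -40*(-31 + sqrt(3)) = 1240 - 40*sqrt(3) ≈ 1170.7)
((F + 12598)/(-16555 + 13502) - 29730) + 25929 = (((1240 - 40*sqrt(3)) + 12598)/(-16555 + 13502) - 29730) + 25929 = ((13838 - 40*sqrt(3))/(-3053) - 29730) + 25929 = ((13838 - 40*sqrt(3))*(-1/3053) - 29730) + 25929 = ((-13838/3053 + 40*sqrt(3)/3053) - 29730) + 25929 = (-90779528/3053 + 40*sqrt(3)/3053) + 25929 = -11618291/3053 + 40*sqrt(3)/3053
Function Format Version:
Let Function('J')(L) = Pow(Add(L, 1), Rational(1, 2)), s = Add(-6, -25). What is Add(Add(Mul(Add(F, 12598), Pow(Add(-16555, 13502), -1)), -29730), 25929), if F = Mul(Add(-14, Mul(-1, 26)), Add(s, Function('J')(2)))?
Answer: Add(Rational(-11618291, 3053), Mul(Rational(40, 3053), Pow(3, Rational(1, 2)))) ≈ -3805.5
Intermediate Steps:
s = -31
Function('J')(L) = Pow(Add(1, L), Rational(1, 2))
F = Add(1240, Mul(-40, Pow(3, Rational(1, 2)))) (F = Mul(Add(-14, Mul(-1, 26)), Add(-31, Pow(Add(1, 2), Rational(1, 2)))) = Mul(Add(-14, -26), Add(-31, Pow(3, Rational(1, 2)))) = Mul(-40, Add(-31, Pow(3, Rational(1, 2)))) = Add(1240, Mul(-40, Pow(3, Rational(1, 2)))) ≈ 1170.7)
Add(Add(Mul(Add(F, 12598), Pow(Add(-16555, 13502), -1)), -29730), 25929) = Add(Add(Mul(Add(Add(1240, Mul(-40, Pow(3, Rational(1, 2)))), 12598), Pow(Add(-16555, 13502), -1)), -29730), 25929) = Add(Add(Mul(Add(13838, Mul(-40, Pow(3, Rational(1, 2)))), Pow(-3053, -1)), -29730), 25929) = Add(Add(Mul(Add(13838, Mul(-40, Pow(3, Rational(1, 2)))), Rational(-1, 3053)), -29730), 25929) = Add(Add(Add(Rational(-13838, 3053), Mul(Rational(40, 3053), Pow(3, Rational(1, 2)))), -29730), 25929) = Add(Add(Rational(-90779528, 3053), Mul(Rational(40, 3053), Pow(3, Rational(1, 2)))), 25929) = Add(Rational(-11618291, 3053), Mul(Rational(40, 3053), Pow(3, Rational(1, 2))))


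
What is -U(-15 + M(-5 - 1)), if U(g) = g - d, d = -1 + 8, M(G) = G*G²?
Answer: 238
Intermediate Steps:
M(G) = G³
d = 7
U(g) = -7 + g (U(g) = g - 1*7 = g - 7 = -7 + g)
-U(-15 + M(-5 - 1)) = -(-7 + (-15 + (-5 - 1)³)) = -(-7 + (-15 + (-6)³)) = -(-7 + (-15 - 216)) = -(-7 - 231) = -1*(-238) = 238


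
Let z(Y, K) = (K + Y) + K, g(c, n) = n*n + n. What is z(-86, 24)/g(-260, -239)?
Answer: -19/28441 ≈ -0.00066805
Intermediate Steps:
g(c, n) = n + n² (g(c, n) = n² + n = n + n²)
z(Y, K) = Y + 2*K
z(-86, 24)/g(-260, -239) = (-86 + 2*24)/((-239*(1 - 239))) = (-86 + 48)/((-239*(-238))) = -38/56882 = -38*1/56882 = -19/28441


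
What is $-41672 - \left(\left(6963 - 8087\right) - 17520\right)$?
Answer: $-23028$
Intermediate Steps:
$-41672 - \left(\left(6963 - 8087\right) - 17520\right) = -41672 - \left(-1124 - 17520\right) = -41672 - -18644 = -41672 + 18644 = -23028$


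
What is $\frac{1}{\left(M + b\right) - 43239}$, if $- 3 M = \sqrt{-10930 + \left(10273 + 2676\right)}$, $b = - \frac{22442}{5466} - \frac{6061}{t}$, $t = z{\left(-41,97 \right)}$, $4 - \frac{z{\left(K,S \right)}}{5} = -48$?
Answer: $- \frac{21846249728489940}{945208843551611396449} + \frac{168307978800 \sqrt{2019}}{945208843551611396449} \approx -2.3105 \cdot 10^{-5}$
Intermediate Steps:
$z{\left(K,S \right)} = 260$ ($z{\left(K,S \right)} = 20 - -240 = 20 + 240 = 260$)
$t = 260$
$b = - \frac{19482173}{710580}$ ($b = - \frac{22442}{5466} - \frac{6061}{260} = \left(-22442\right) \frac{1}{5466} - \frac{6061}{260} = - \frac{11221}{2733} - \frac{6061}{260} = - \frac{19482173}{710580} \approx -27.417$)
$M = - \frac{\sqrt{2019}}{3}$ ($M = - \frac{\sqrt{-10930 + \left(10273 + 2676\right)}}{3} = - \frac{\sqrt{-10930 + 12949}}{3} = - \frac{\sqrt{2019}}{3} \approx -14.978$)
$\frac{1}{\left(M + b\right) - 43239} = \frac{1}{\left(- \frac{\sqrt{2019}}{3} - \frac{19482173}{710580}\right) - 43239} = \frac{1}{\left(- \frac{19482173}{710580} - \frac{\sqrt{2019}}{3}\right) - 43239} = \frac{1}{- \frac{30744250793}{710580} - \frac{\sqrt{2019}}{3}}$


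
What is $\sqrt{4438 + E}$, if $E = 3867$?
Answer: $\sqrt{8305} \approx 91.132$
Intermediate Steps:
$\sqrt{4438 + E} = \sqrt{4438 + 3867} = \sqrt{8305}$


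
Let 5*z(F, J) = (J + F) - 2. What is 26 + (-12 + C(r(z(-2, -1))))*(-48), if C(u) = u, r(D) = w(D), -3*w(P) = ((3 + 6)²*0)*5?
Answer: 602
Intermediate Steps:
w(P) = 0 (w(P) = -(3 + 6)²*0*5/3 = -9²*0*5/3 = -81*0*5/3 = -0*5 = -⅓*0 = 0)
z(F, J) = -⅖ + F/5 + J/5 (z(F, J) = ((J + F) - 2)/5 = ((F + J) - 2)/5 = (-2 + F + J)/5 = -⅖ + F/5 + J/5)
r(D) = 0
26 + (-12 + C(r(z(-2, -1))))*(-48) = 26 + (-12 + 0)*(-48) = 26 - 12*(-48) = 26 + 576 = 602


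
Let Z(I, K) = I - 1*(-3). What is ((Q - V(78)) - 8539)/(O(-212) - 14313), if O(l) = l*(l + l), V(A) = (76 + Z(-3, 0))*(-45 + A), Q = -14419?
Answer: -25466/75575 ≈ -0.33696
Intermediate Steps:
Z(I, K) = 3 + I (Z(I, K) = I + 3 = 3 + I)
V(A) = -3420 + 76*A (V(A) = (76 + (3 - 3))*(-45 + A) = (76 + 0)*(-45 + A) = 76*(-45 + A) = -3420 + 76*A)
O(l) = 2*l² (O(l) = l*(2*l) = 2*l²)
((Q - V(78)) - 8539)/(O(-212) - 14313) = ((-14419 - (-3420 + 76*78)) - 8539)/(2*(-212)² - 14313) = ((-14419 - (-3420 + 5928)) - 8539)/(2*44944 - 14313) = ((-14419 - 1*2508) - 8539)/(89888 - 14313) = ((-14419 - 2508) - 8539)/75575 = (-16927 - 8539)*(1/75575) = -25466*1/75575 = -25466/75575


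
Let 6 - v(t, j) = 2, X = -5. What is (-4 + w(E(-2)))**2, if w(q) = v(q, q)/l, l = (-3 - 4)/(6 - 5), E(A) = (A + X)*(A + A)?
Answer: 1024/49 ≈ 20.898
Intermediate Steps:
v(t, j) = 4 (v(t, j) = 6 - 1*2 = 6 - 2 = 4)
E(A) = 2*A*(-5 + A) (E(A) = (A - 5)*(A + A) = (-5 + A)*(2*A) = 2*A*(-5 + A))
l = -7 (l = -7/1 = -7*1 = -7)
w(q) = -4/7 (w(q) = 4/(-7) = 4*(-1/7) = -4/7)
(-4 + w(E(-2)))**2 = (-4 - 4/7)**2 = (-32/7)**2 = 1024/49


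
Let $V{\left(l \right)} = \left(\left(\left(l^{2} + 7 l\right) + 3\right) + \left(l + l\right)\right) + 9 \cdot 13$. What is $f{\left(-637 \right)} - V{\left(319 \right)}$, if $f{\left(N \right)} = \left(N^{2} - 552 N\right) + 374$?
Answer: $653015$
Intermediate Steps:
$f{\left(N \right)} = 374 + N^{2} - 552 N$
$V{\left(l \right)} = 120 + l^{2} + 9 l$ ($V{\left(l \right)} = \left(\left(3 + l^{2} + 7 l\right) + 2 l\right) + 117 = \left(3 + l^{2} + 9 l\right) + 117 = 120 + l^{2} + 9 l$)
$f{\left(-637 \right)} - V{\left(319 \right)} = \left(374 + \left(-637\right)^{2} - -351624\right) - \left(120 + 319^{2} + 9 \cdot 319\right) = \left(374 + 405769 + 351624\right) - \left(120 + 101761 + 2871\right) = 757767 - 104752 = 653015$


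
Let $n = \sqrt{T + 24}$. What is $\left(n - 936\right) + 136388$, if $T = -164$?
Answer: $135452 + 2 i \sqrt{35} \approx 1.3545 \cdot 10^{5} + 11.832 i$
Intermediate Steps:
$n = 2 i \sqrt{35}$ ($n = \sqrt{-164 + 24} = \sqrt{-140} = 2 i \sqrt{35} \approx 11.832 i$)
$\left(n - 936\right) + 136388 = \left(2 i \sqrt{35} - 936\right) + 136388 = \left(-936 + 2 i \sqrt{35}\right) + 136388 = 135452 + 2 i \sqrt{35}$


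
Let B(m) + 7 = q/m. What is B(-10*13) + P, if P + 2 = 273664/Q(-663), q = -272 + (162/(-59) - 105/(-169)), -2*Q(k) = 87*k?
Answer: 2987870441/1150274502 ≈ 2.5975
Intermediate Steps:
Q(k) = -87*k/2
q = -2733295/9971 (q = -272 + (162*(-1/59) - 105*(-1/169)) = -272 + (-162/59 + 105/169) = -272 - 21183/9971 = -2733295/9971 ≈ -274.12)
B(m) = -7 - 2733295/(9971*m)
P = 431966/57681 (P = -2 + 273664/((-87/2*(-663))) = -2 + 273664/(57681/2) = -2 + 273664*(2/57681) = -2 + 547328/57681 = 431966/57681 ≈ 7.4889)
B(-10*13) + P = (-7 - 2733295/(9971*((-10*13)))) + 431966/57681 = (-7 - 2733295/9971/(-130)) + 431966/57681 = (-7 - 2733295/9971*(-1/130)) + 431966/57681 = (-7 + 546659/259246) + 431966/57681 = -1268063/259246 + 431966/57681 = 2987870441/1150274502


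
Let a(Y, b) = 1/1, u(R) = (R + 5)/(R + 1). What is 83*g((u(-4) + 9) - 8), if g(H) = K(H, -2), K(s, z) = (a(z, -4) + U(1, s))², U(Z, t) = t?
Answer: 2075/9 ≈ 230.56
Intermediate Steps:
u(R) = (5 + R)/(1 + R)
a(Y, b) = 1
K(s, z) = (1 + s)²
g(H) = (1 + H)²
83*g((u(-4) + 9) - 8) = 83*(1 + (((5 - 4)/(1 - 4) + 9) - 8))² = 83*(1 + ((1/(-3) + 9) - 8))² = 83*(1 + ((-⅓*1 + 9) - 8))² = 83*(1 + ((-⅓ + 9) - 8))² = 83*(1 + (26/3 - 8))² = 83*(1 + ⅔)² = 83*(5/3)² = 83*(25/9) = 2075/9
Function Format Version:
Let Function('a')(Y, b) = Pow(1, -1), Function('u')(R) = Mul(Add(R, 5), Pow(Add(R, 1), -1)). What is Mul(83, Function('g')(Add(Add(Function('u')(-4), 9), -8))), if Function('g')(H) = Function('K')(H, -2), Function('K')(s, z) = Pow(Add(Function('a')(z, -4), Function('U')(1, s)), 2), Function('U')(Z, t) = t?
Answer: Rational(2075, 9) ≈ 230.56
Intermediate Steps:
Function('u')(R) = Mul(Pow(Add(1, R), -1), Add(5, R)) (Function('u')(R) = Mul(Add(5, R), Pow(Add(1, R), -1)) = Mul(Pow(Add(1, R), -1), Add(5, R)))
Function('a')(Y, b) = 1
Function('K')(s, z) = Pow(Add(1, s), 2)
Function('g')(H) = Pow(Add(1, H), 2)
Mul(83, Function('g')(Add(Add(Function('u')(-4), 9), -8))) = Mul(83, Pow(Add(1, Add(Add(Mul(Pow(Add(1, -4), -1), Add(5, -4)), 9), -8)), 2)) = Mul(83, Pow(Add(1, Add(Add(Mul(Pow(-3, -1), 1), 9), -8)), 2)) = Mul(83, Pow(Add(1, Add(Add(Mul(Rational(-1, 3), 1), 9), -8)), 2)) = Mul(83, Pow(Add(1, Add(Add(Rational(-1, 3), 9), -8)), 2)) = Mul(83, Pow(Add(1, Add(Rational(26, 3), -8)), 2)) = Mul(83, Pow(Add(1, Rational(2, 3)), 2)) = Mul(83, Pow(Rational(5, 3), 2)) = Mul(83, Rational(25, 9)) = Rational(2075, 9)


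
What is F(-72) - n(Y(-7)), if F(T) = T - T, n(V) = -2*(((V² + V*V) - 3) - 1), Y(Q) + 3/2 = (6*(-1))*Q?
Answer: 6553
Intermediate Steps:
Y(Q) = -3/2 - 6*Q (Y(Q) = -3/2 + (6*(-1))*Q = -3/2 - 6*Q)
n(V) = 8 - 4*V² (n(V) = -2*(((V² + V²) - 3) - 1) = -2*((2*V² - 3) - 1) = -2*((-3 + 2*V²) - 1) = -2*(-4 + 2*V²) = 8 - 4*V²)
F(T) = 0
F(-72) - n(Y(-7)) = 0 - (8 - 4*(-3/2 - 6*(-7))²) = 0 - (8 - 4*(-3/2 + 42)²) = 0 - (8 - 4*(81/2)²) = 0 - (8 - 4*6561/4) = 0 - (8 - 6561) = 0 - 1*(-6553) = 0 + 6553 = 6553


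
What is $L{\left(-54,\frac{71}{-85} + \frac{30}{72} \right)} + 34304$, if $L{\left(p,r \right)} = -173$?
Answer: $34131$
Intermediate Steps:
$L{\left(-54,\frac{71}{-85} + \frac{30}{72} \right)} + 34304 = -173 + 34304 = 34131$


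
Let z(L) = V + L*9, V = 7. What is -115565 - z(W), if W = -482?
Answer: -111234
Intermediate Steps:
z(L) = 7 + 9*L (z(L) = 7 + L*9 = 7 + 9*L)
-115565 - z(W) = -115565 - (7 + 9*(-482)) = -115565 - (7 - 4338) = -115565 - 1*(-4331) = -115565 + 4331 = -111234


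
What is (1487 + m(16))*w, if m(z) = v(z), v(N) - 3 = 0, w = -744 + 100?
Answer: -959560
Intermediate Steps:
w = -644
v(N) = 3 (v(N) = 3 + 0 = 3)
m(z) = 3
(1487 + m(16))*w = (1487 + 3)*(-644) = 1490*(-644) = -959560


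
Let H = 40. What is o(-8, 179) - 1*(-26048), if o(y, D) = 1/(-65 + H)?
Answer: 651199/25 ≈ 26048.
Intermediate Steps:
o(y, D) = -1/25 (o(y, D) = 1/(-65 + 40) = 1/(-25) = -1/25)
o(-8, 179) - 1*(-26048) = -1/25 - 1*(-26048) = -1/25 + 26048 = 651199/25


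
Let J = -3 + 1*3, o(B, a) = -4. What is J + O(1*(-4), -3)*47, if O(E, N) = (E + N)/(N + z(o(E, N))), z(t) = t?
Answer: 47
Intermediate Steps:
J = 0 (J = -3 + 3 = 0)
O(E, N) = (E + N)/(-4 + N) (O(E, N) = (E + N)/(N - 4) = (E + N)/(-4 + N))
J + O(1*(-4), -3)*47 = 0 + ((1*(-4) - 3)/(-4 - 3))*47 = 0 + ((-4 - 3)/(-7))*47 = 0 - 1/7*(-7)*47 = 0 + 1*47 = 0 + 47 = 47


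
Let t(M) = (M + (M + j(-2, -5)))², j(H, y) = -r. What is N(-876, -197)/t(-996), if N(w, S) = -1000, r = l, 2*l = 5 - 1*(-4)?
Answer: -4000/15944049 ≈ -0.00025088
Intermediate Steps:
l = 9/2 (l = (5 - 1*(-4))/2 = (5 + 4)/2 = (½)*9 = 9/2 ≈ 4.5000)
r = 9/2 ≈ 4.5000
j(H, y) = -9/2 (j(H, y) = -1*9/2 = -9/2)
t(M) = (-9/2 + 2*M)² (t(M) = (M + (M - 9/2))² = (M + (-9/2 + M))² = (-9/2 + 2*M)²)
N(-876, -197)/t(-996) = -1000*4/(-9 + 4*(-996))² = -1000*4/(-9 - 3984)² = -1000/((¼)*(-3993)²) = -1000/((¼)*15944049) = -1000/15944049/4 = -1000*4/15944049 = -4000/15944049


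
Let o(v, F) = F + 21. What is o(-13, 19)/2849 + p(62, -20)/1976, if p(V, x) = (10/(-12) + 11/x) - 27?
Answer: -8419/25982880 ≈ -0.00032402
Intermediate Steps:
o(v, F) = 21 + F
p(V, x) = -167/6 + 11/x (p(V, x) = (10*(-1/12) + 11/x) - 27 = (-5/6 + 11/x) - 27 = -167/6 + 11/x)
o(-13, 19)/2849 + p(62, -20)/1976 = (21 + 19)/2849 + (-167/6 + 11/(-20))/1976 = 40*(1/2849) + (-167/6 + 11*(-1/20))*(1/1976) = 40/2849 + (-167/6 - 11/20)*(1/1976) = 40/2849 - 1703/60*1/1976 = 40/2849 - 131/9120 = -8419/25982880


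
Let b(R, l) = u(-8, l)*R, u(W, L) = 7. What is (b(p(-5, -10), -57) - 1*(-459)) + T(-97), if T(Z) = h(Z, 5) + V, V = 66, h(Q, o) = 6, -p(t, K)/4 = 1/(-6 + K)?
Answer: 2131/4 ≈ 532.75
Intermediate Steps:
p(t, K) = -4/(-6 + K)
b(R, l) = 7*R
T(Z) = 72 (T(Z) = 6 + 66 = 72)
(b(p(-5, -10), -57) - 1*(-459)) + T(-97) = (7*(-4/(-6 - 10)) - 1*(-459)) + 72 = (7*(-4/(-16)) + 459) + 72 = (7*(-4*(-1/16)) + 459) + 72 = (7*(¼) + 459) + 72 = (7/4 + 459) + 72 = 1843/4 + 72 = 2131/4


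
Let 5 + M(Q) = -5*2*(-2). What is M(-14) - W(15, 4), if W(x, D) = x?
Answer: 0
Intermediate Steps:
M(Q) = 15 (M(Q) = -5 - 5*2*(-2) = -5 - 10*(-2) = -5 + 20 = 15)
M(-14) - W(15, 4) = 15 - 1*15 = 15 - 15 = 0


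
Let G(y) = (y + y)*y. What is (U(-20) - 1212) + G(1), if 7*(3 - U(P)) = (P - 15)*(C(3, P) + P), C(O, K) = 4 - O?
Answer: -1302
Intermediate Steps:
G(y) = 2*y² (G(y) = (2*y)*y = 2*y²)
U(P) = 3 - (1 + P)*(-15 + P)/7 (U(P) = 3 - (P - 15)*((4 - 1*3) + P)/7 = 3 - (-15 + P)*((4 - 3) + P)/7 = 3 - (-15 + P)*(1 + P)/7 = 3 - (1 + P)*(-15 + P)/7)
(U(-20) - 1212) + G(1) = ((36/7 + 2*(-20) - ⅐*(-20)²) - 1212) + 2*1² = ((36/7 - 40 - ⅐*400) - 1212) + 2*1 = ((36/7 - 40 - 400/7) - 1212) + 2 = (-92 - 1212) + 2 = -1304 + 2 = -1302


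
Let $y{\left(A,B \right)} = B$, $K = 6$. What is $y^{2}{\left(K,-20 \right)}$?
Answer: $400$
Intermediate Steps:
$y^{2}{\left(K,-20 \right)} = \left(-20\right)^{2} = 400$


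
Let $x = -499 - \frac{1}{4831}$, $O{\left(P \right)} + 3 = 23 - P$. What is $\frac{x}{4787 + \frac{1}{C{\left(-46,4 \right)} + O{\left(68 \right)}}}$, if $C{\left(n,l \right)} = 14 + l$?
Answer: $- \frac{72320100}{693775079} \approx -0.10424$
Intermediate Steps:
$O{\left(P \right)} = 20 - P$ ($O{\left(P \right)} = -3 - \left(-23 + P\right) = 20 - P$)
$x = - \frac{2410670}{4831}$ ($x = -499 - \frac{1}{4831} = - \frac{2410670}{4831} \approx -499.0$)
$\frac{x}{4787 + \frac{1}{C{\left(-46,4 \right)} + O{\left(68 \right)}}} = - \frac{2410670}{4831 \left(4787 + \frac{1}{\left(14 + 4\right) + \left(20 - 68\right)}\right)} = - \frac{2410670}{4831 \left(4787 + \frac{1}{18 + \left(20 - 68\right)}\right)} = - \frac{2410670}{4831 \left(4787 + \frac{1}{18 - 48}\right)} = - \frac{2410670}{4831 \left(4787 + \frac{1}{-30}\right)} = - \frac{2410670}{4831 \left(4787 - \frac{1}{30}\right)} = - \frac{2410670}{4831 \cdot \frac{143609}{30}} = \left(- \frac{2410670}{4831}\right) \frac{30}{143609} = - \frac{72320100}{693775079}$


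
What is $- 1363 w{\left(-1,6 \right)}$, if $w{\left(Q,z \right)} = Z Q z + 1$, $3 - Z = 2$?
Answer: $6815$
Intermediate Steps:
$Z = 1$ ($Z = 3 - 2 = 1$)
$w{\left(Q,z \right)} = 1 + Q z$ ($w{\left(Q,z \right)} = 1 Q z + 1 = Q z + 1 = 1 + Q z$)
$- 1363 w{\left(-1,6 \right)} = - 1363 \left(1 - 6\right) = \left(-1363\right) \left(-5\right) = 6815$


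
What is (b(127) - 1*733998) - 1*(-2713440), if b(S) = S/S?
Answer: 1979443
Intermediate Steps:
b(S) = 1
(b(127) - 1*733998) - 1*(-2713440) = (1 - 1*733998) - 1*(-2713440) = (1 - 733998) + 2713440 = -733997 + 2713440 = 1979443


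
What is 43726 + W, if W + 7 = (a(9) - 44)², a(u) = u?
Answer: 44944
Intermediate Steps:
W = 1218 (W = -7 + (9 - 44)² = -7 + (-35)² = -7 + 1225 = 1218)
43726 + W = 43726 + 1218 = 44944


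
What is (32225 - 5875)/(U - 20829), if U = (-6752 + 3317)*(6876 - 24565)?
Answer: 13175/30370443 ≈ 0.00043381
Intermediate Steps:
U = 60761715 (U = -3435*(-17689) = 60761715)
(32225 - 5875)/(U - 20829) = (32225 - 5875)/(60761715 - 20829) = 26350/60740886 = 26350*(1/60740886) = 13175/30370443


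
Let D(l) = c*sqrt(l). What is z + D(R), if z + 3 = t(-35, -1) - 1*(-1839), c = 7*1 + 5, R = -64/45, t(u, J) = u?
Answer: 1801 + 32*I*sqrt(5)/5 ≈ 1801.0 + 14.311*I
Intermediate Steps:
R = -64/45 (R = -64*1/45 = -64/45 ≈ -1.4222)
c = 12 (c = 7 + 5 = 12)
z = 1801 (z = -3 + (-35 - 1*(-1839)) = -3 + (-35 + 1839) = -3 + 1804 = 1801)
D(l) = 12*sqrt(l)
z + D(R) = 1801 + 12*sqrt(-64/45) = 1801 + 12*(8*I*sqrt(5)/15) = 1801 + 32*I*sqrt(5)/5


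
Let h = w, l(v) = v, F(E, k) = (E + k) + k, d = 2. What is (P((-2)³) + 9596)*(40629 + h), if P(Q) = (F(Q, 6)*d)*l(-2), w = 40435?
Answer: 776593120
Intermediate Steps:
F(E, k) = E + 2*k
P(Q) = -48 - 4*Q (P(Q) = ((Q + 2*6)*2)*(-2) = ((Q + 12)*2)*(-2) = ((12 + Q)*2)*(-2) = (24 + 2*Q)*(-2) = -48 - 4*Q)
h = 40435
(P((-2)³) + 9596)*(40629 + h) = ((-48 - 4*(-2)³) + 9596)*(40629 + 40435) = ((-48 - 4*(-8)) + 9596)*81064 = ((-48 + 32) + 9596)*81064 = (-16 + 9596)*81064 = 9580*81064 = 776593120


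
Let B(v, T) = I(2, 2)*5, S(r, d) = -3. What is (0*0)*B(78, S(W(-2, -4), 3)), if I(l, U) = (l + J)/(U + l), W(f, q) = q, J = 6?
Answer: 0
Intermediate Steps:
I(l, U) = (6 + l)/(U + l) (I(l, U) = (l + 6)/(U + l) = (6 + l)/(U + l))
B(v, T) = 10 (B(v, T) = ((6 + 2)/(2 + 2))*5 = (8/4)*5 = ((¼)*8)*5 = 2*5 = 10)
(0*0)*B(78, S(W(-2, -4), 3)) = (0*0)*10 = 0*10 = 0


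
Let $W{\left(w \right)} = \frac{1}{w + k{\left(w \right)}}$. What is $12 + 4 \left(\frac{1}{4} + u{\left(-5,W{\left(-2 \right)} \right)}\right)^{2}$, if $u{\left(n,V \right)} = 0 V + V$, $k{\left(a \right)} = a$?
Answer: $12$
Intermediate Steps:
$W{\left(w \right)} = \frac{1}{2 w}$ ($W{\left(w \right)} = \frac{1}{w + w} = \frac{1}{2 w}$)
$u{\left(n,V \right)} = V$ ($u{\left(n,V \right)} = 0 + V = V$)
$12 + 4 \left(\frac{1}{4} + u{\left(-5,W{\left(-2 \right)} \right)}\right)^{2} = 12 + 4 \left(\frac{1}{4} + \frac{1}{2 \left(-2\right)}\right)^{2} = 12 + 4 \left(\frac{1}{4} + \frac{1}{2} \left(- \frac{1}{2}\right)\right)^{2} = 12 + 4 \left(\frac{1}{4} - \frac{1}{4}\right)^{2} = 12 + 4 \cdot 0^{2} = 12 + 4 \cdot 0 = 12 + 0 = 12$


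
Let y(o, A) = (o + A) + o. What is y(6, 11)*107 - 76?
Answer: 2385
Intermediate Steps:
y(o, A) = A + 2*o (y(o, A) = (A + o) + o = A + 2*o)
y(6, 11)*107 - 76 = (11 + 2*6)*107 - 76 = (11 + 12)*107 - 76 = 23*107 - 76 = 2461 - 76 = 2385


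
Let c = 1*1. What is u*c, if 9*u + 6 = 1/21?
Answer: -125/189 ≈ -0.66138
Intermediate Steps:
c = 1
u = -125/189 (u = -⅔ + (⅑)/21 = -⅔ + (⅑)*(1/21) = -⅔ + 1/189 = -125/189 ≈ -0.66138)
u*c = -125/189*1 = -125/189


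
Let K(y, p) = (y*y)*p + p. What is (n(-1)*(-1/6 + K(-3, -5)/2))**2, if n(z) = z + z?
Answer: 22801/9 ≈ 2533.4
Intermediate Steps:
K(y, p) = p + p*y**2 (K(y, p) = y**2*p + p = p*y**2 + p = p + p*y**2)
n(z) = 2*z
(n(-1)*(-1/6 + K(-3, -5)/2))**2 = ((2*(-1))*(-1/6 - 5*(1 + (-3)**2)/2))**2 = (-2*(-1*1/6 - 5*(1 + 9)*(1/2)))**2 = (-2*(-1/6 - 5*10*(1/2)))**2 = (-2*(-1/6 - 50*1/2))**2 = (-2*(-1/6 - 25))**2 = (-2*(-151/6))**2 = (151/3)**2 = 22801/9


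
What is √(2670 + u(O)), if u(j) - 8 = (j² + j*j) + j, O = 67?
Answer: √11723 ≈ 108.27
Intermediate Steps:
u(j) = 8 + j + 2*j² (u(j) = 8 + ((j² + j*j) + j) = 8 + ((j² + j²) + j) = 8 + (2*j² + j) = 8 + (j + 2*j²) = 8 + j + 2*j²)
√(2670 + u(O)) = √(2670 + (8 + 67 + 2*67²)) = √(2670 + (8 + 67 + 2*4489)) = √(2670 + (8 + 67 + 8978)) = √(2670 + 9053) = √11723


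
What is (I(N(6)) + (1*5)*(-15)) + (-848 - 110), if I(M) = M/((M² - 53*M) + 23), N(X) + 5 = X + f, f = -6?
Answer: -323334/313 ≈ -1033.0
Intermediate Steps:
N(X) = -11 + X (N(X) = -5 + (X - 6) = -5 + (-6 + X) = -11 + X)
I(M) = M/(23 + M² - 53*M)
(I(N(6)) + (1*5)*(-15)) + (-848 - 110) = ((-11 + 6)/(23 + (-11 + 6)² - 53*(-11 + 6)) + (1*5)*(-15)) + (-848 - 110) = (-5/(23 + (-5)² - 53*(-5)) + 5*(-15)) - 958 = (-5/(23 + 25 + 265) - 75) - 958 = (-5/313 - 75) - 958 = -23480/313 - 958 = -323334/313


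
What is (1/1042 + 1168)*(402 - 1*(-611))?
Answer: 1232878741/1042 ≈ 1.1832e+6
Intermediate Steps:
(1/1042 + 1168)*(402 - 1*(-611)) = (1/1042 + 1168)*(402 + 611) = (1217057/1042)*1013 = 1232878741/1042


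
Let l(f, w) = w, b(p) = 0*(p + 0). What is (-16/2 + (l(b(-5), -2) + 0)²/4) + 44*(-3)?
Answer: -139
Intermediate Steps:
b(p) = 0 (b(p) = 0*p = 0)
(-16/2 + (l(b(-5), -2) + 0)²/4) + 44*(-3) = (-16/2 + (-2 + 0)²/4) + 44*(-3) = (-16*½ + (-2)²*(¼)) - 132 = (-8 + 4*(¼)) - 132 = (-8 + 1) - 132 = -7 - 132 = -139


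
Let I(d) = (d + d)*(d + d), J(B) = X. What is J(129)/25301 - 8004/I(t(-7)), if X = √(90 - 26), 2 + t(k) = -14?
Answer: -50625253/6477056 ≈ -7.8161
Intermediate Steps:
t(k) = -16 (t(k) = -2 - 14 = -16)
X = 8 (X = √64 = 8)
J(B) = 8
I(d) = 4*d² (I(d) = (2*d)*(2*d) = 4*d²)
J(129)/25301 - 8004/I(t(-7)) = 8/25301 - 8004/(4*(-16)²) = 8*(1/25301) - 8004/(4*256) = 8/25301 - 8004/1024 = 8/25301 - 8004*1/1024 = 8/25301 - 2001/256 = -50625253/6477056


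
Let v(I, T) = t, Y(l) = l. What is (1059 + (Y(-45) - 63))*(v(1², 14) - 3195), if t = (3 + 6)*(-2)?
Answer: -3055563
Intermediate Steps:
t = -18 (t = 9*(-2) = -18)
v(I, T) = -18
(1059 + (Y(-45) - 63))*(v(1², 14) - 3195) = (1059 + (-45 - 63))*(-18 - 3195) = (1059 - 108)*(-3213) = 951*(-3213) = -3055563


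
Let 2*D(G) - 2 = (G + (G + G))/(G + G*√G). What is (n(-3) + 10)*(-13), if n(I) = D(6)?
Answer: -1391/10 - 39*√6/10 ≈ -148.65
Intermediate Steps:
D(G) = 1 + 3*G/(2*(G + G^(3/2))) (D(G) = 1 + ((G + (G + G))/(G + G*√G))/2 = 1 + ((G + 2*G)/(G + G^(3/2)))/2 = 1 + ((3*G)/(G + G^(3/2)))/2 = 1 + (3*G/(G + G^(3/2)))/2 = 1 + 3*G/(2*(G + G^(3/2))))
n(I) = (15 + 6*√6)/(6 + 6*√6) (n(I) = (6^(3/2) + (5/2)*6)/(6 + 6^(3/2)) = (6*√6 + 15)/(6 + 6*√6) = (15 + 6*√6)/(6 + 6*√6))
(n(-3) + 10)*(-13) = ((7/10 + 3*√6/10) + 10)*(-13) = (107/10 + 3*√6/10)*(-13) = -1391/10 - 39*√6/10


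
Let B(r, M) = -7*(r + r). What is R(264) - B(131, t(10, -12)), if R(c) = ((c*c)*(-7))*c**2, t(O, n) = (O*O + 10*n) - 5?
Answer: -34002725078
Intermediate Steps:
t(O, n) = -5 + O**2 + 10*n (t(O, n) = (O**2 + 10*n) - 5 = -5 + O**2 + 10*n)
R(c) = -7*c**4 (R(c) = (c**2*(-7))*c**2 = (-7*c**2)*c**2 = -7*c**4)
B(r, M) = -14*r
R(264) - B(131, t(10, -12)) = -7*264**4 - (-14)*131 = -7*4857532416 - 1*(-1834) = -34002726912 + 1834 = -34002725078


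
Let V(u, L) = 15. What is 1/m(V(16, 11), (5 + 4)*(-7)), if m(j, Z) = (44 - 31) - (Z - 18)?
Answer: 1/94 ≈ 0.010638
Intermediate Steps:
m(j, Z) = 31 - Z (m(j, Z) = 13 - (-18 + Z) = 13 + (18 - Z) = 31 - Z)
1/m(V(16, 11), (5 + 4)*(-7)) = 1/(31 - (5 + 4)*(-7)) = 1/(31 - 9*(-7)) = 1/(31 - 1*(-63)) = 1/(31 + 63) = 1/94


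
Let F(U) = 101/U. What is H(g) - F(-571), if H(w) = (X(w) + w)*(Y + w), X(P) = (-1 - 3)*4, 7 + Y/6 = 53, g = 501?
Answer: 215178596/571 ≈ 3.7685e+5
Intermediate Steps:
Y = 276 (Y = -42 + 6*53 = -42 + 318 = 276)
X(P) = -16 (X(P) = -4*4 = -16)
H(w) = (-16 + w)*(276 + w)
H(g) - F(-571) = (-4416 + 501**2 + 260*501) - 101/(-571) = (-4416 + 251001 + 130260) - 101*(-1)/571 = 376845 - 1*(-101/571) = 376845 + 101/571 = 215178596/571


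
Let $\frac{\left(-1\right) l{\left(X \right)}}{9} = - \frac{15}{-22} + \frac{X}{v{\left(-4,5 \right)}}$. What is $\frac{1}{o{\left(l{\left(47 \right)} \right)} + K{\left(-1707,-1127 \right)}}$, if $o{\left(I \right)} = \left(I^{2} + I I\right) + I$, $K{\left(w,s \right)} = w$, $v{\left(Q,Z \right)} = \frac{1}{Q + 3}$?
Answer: $\frac{121}{41897514} \approx 2.888 \cdot 10^{-6}$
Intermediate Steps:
$v{\left(Q,Z \right)} = \frac{1}{3 + Q}$
$l{\left(X \right)} = - \frac{135}{22} + 9 X$ ($l{\left(X \right)} = - 9 \left(- \frac{15}{-22} + \frac{X}{\frac{1}{3 - 4}}\right) = - 9 \left(\left(-15\right) \left(- \frac{1}{22}\right) + \frac{X}{\frac{1}{-1}}\right) = - 9 \left(\frac{15}{22} + \frac{X}{-1}\right) = - 9 \left(\frac{15}{22} + X \left(-1\right)\right) = - 9 \left(\frac{15}{22} - X\right) = - \frac{135}{22} + 9 X$)
$o{\left(I \right)} = I + 2 I^{2}$ ($o{\left(I \right)} = \left(I^{2} + I^{2}\right) + I = 2 I^{2} + I = I + 2 I^{2}$)
$\frac{1}{o{\left(l{\left(47 \right)} \right)} + K{\left(-1707,-1127 \right)}} = \frac{1}{\left(- \frac{135}{22} + 9 \cdot 47\right) \left(1 + 2 \left(- \frac{135}{22} + 9 \cdot 47\right)\right) - 1707} = \frac{1}{\left(- \frac{135}{22} + 423\right) \left(1 + 2 \left(- \frac{135}{22} + 423\right)\right) - 1707} = \frac{1}{\frac{9171 \left(1 + 2 \cdot \frac{9171}{22}\right)}{22} - 1707} = \frac{1}{\frac{9171 \left(1 + \frac{9171}{11}\right)}{22} - 1707} = \frac{1}{\frac{9171}{22} \cdot \frac{9182}{11} - 1707} = \frac{1}{\frac{42104061}{121} - 1707} = \frac{1}{\frac{41897514}{121}} = \frac{121}{41897514}$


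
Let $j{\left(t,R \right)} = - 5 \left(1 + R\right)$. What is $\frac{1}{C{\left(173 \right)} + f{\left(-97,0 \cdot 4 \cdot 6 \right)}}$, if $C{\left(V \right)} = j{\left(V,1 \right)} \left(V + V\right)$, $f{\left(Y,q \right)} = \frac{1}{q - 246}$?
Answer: $- \frac{246}{851161} \approx -0.00028902$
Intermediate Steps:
$f{\left(Y,q \right)} = \frac{1}{-246 + q}$
$j{\left(t,R \right)} = -5 - 5 R$
$C{\left(V \right)} = - 20 V$ ($C{\left(V \right)} = \left(-5 - 5\right) \left(V + V\right) = \left(-5 - 5\right) 2 V = - 10 \cdot 2 V = - 20 V$)
$\frac{1}{C{\left(173 \right)} + f{\left(-97,0 \cdot 4 \cdot 6 \right)}} = \frac{1}{\left(-20\right) 173 + \frac{1}{-246 + 0 \cdot 4 \cdot 6}} = \frac{1}{-3460 + \frac{1}{-246 + 0 \cdot 6}} = \frac{1}{-3460 + \frac{1}{-246 + 0}} = \frac{1}{-3460 + \frac{1}{-246}} = \frac{1}{-3460 - \frac{1}{246}} = \frac{1}{- \frac{851161}{246}} = - \frac{246}{851161}$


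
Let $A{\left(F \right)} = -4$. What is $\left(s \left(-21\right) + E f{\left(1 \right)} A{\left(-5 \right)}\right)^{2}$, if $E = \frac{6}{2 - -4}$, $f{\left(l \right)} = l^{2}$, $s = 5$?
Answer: $11881$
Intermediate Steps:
$E = 1$ ($E = \frac{6}{2 + 4} = \frac{6}{6} = 6 \cdot \frac{1}{6} = 1$)
$\left(s \left(-21\right) + E f{\left(1 \right)} A{\left(-5 \right)}\right)^{2} = \left(5 \left(-21\right) + 1 \cdot 1^{2} \left(-4\right)\right)^{2} = \left(-105 + 1 \cdot 1 \left(-4\right)\right)^{2} = \left(-105 + 1 \left(-4\right)\right)^{2} = \left(-105 - 4\right)^{2} = \left(-109\right)^{2} = 11881$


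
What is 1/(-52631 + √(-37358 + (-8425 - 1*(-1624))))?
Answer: -52631/2770066320 - I*√44159/2770066320 ≈ -1.9e-5 - 7.5861e-8*I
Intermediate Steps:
1/(-52631 + √(-37358 + (-8425 - 1*(-1624)))) = 1/(-52631 + √(-37358 + (-8425 + 1624))) = 1/(-52631 + √(-37358 - 6801)) = 1/(-52631 + √(-44159)) = 1/(-52631 + I*√44159)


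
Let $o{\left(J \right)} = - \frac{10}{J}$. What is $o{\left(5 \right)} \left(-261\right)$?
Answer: $522$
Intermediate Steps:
$o{\left(5 \right)} \left(-261\right) = - \frac{10}{5} \left(-261\right) = \left(-10\right) \frac{1}{5} \left(-261\right) = \left(-2\right) \left(-261\right) = 522$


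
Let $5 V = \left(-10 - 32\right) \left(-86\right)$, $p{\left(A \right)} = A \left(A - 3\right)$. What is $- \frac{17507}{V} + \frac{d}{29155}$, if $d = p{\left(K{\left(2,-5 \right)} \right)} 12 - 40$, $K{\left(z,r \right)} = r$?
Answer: $- \frac{72871247}{3008796} \approx -24.219$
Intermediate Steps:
$p{\left(A \right)} = A \left(-3 + A\right)$
$d = 440$ ($d = - 5 \left(-3 - 5\right) 12 - 40 = \left(-5\right) \left(-8\right) 12 - 40 = 40 \cdot 12 - 40 = 480 - 40 = 440$)
$V = \frac{3612}{5}$ ($V = \frac{\left(-10 - 32\right) \left(-86\right)}{5} = \frac{\left(-42\right) \left(-86\right)}{5} = \frac{1}{5} \cdot 3612 = \frac{3612}{5} \approx 722.4$)
$- \frac{17507}{V} + \frac{d}{29155} = - \frac{17507}{\frac{3612}{5}} + \frac{440}{29155} = \left(-17507\right) \frac{5}{3612} + 440 \cdot \frac{1}{29155} = - \frac{12505}{516} + \frac{88}{5831} = - \frac{72871247}{3008796}$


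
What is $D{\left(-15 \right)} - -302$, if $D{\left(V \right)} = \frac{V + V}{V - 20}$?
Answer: $\frac{2120}{7} \approx 302.86$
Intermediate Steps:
$D{\left(V \right)} = \frac{2 V}{-20 + V}$
$D{\left(-15 \right)} - -302 = 2 \left(-15\right) \frac{1}{-20 - 15} - -302 = 2 \left(-15\right) \frac{1}{-35} + 302 = 2 \left(-15\right) \left(- \frac{1}{35}\right) + 302 = \frac{6}{7} + 302 = \frac{2120}{7}$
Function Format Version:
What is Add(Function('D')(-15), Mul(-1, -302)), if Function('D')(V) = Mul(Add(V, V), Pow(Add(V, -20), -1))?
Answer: Rational(2120, 7) ≈ 302.86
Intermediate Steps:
Function('D')(V) = Mul(2, V, Pow(Add(-20, V), -1)) (Function('D')(V) = Mul(Mul(2, V), Pow(Add(-20, V), -1)) = Mul(2, V, Pow(Add(-20, V), -1)))
Add(Function('D')(-15), Mul(-1, -302)) = Add(Mul(2, -15, Pow(Add(-20, -15), -1)), Mul(-1, -302)) = Add(Mul(2, -15, Pow(-35, -1)), 302) = Add(Mul(2, -15, Rational(-1, 35)), 302) = Add(Rational(6, 7), 302) = Rational(2120, 7)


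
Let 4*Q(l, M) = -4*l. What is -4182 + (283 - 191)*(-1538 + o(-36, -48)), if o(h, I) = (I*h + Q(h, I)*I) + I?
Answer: -150094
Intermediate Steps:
Q(l, M) = -l (Q(l, M) = (-4*l)/4 = -l)
o(h, I) = I (o(h, I) = (I*h + (-h)*I) + I = (I*h - I*h) + I = 0 + I = I)
-4182 + (283 - 191)*(-1538 + o(-36, -48)) = -4182 + (283 - 191)*(-1538 - 48) = -4182 + 92*(-1586) = -4182 - 145912 = -150094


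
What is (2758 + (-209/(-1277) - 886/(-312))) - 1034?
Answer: 344039803/199212 ≈ 1727.0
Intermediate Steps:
(2758 + (-209/(-1277) - 886/(-312))) - 1034 = (2758 + (-209*(-1/1277) - 886*(-1/312))) - 1034 = (2758 + (209/1277 + 443/156)) - 1034 = (2758 + 598315/199212) - 1034 = 550025011/199212 - 1034 = 344039803/199212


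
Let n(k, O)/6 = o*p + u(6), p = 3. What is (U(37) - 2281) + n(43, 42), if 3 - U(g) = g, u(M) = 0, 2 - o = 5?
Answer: -2369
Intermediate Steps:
o = -3 (o = 2 - 1*5 = 2 - 5 = -3)
U(g) = 3 - g
n(k, O) = -54 (n(k, O) = 6*(-3*3 + 0) = 6*(-9 + 0) = 6*(-9) = -54)
(U(37) - 2281) + n(43, 42) = ((3 - 1*37) - 2281) - 54 = ((3 - 37) - 2281) - 54 = (-34 - 2281) - 54 = -2315 - 54 = -2369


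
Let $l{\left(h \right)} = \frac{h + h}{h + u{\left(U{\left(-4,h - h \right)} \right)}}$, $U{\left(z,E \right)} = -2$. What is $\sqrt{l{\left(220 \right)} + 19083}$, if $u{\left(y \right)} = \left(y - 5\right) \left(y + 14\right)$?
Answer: $\frac{\sqrt{5515922}}{17} \approx 138.15$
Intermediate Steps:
$u{\left(y \right)} = \left(-5 + y\right) \left(14 + y\right)$
$l{\left(h \right)} = \frac{2 h}{-84 + h}$ ($l{\left(h \right)} = \frac{h + h}{h + \left(-70 + \left(-2\right)^{2} + 9 \left(-2\right)\right)} = \frac{2 h}{h - 84} = \frac{2 h}{-84 + h}$)
$\sqrt{l{\left(220 \right)} + 19083} = \sqrt{2 \cdot 220 \frac{1}{-84 + 220} + 19083} = \sqrt{2 \cdot 220 \cdot \frac{1}{136} + 19083} = \sqrt{\frac{55}{17} + 19083} = \sqrt{\frac{324466}{17}} = \frac{\sqrt{5515922}}{17}$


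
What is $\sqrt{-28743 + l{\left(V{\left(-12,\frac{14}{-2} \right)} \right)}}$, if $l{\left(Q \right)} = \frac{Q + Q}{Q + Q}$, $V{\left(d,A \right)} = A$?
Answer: $i \sqrt{28742} \approx 169.53 i$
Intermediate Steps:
$l{\left(Q \right)} = 1$ ($l{\left(Q \right)} = \frac{2 Q}{2 Q} = 2 Q \frac{1}{2 Q} = 1$)
$\sqrt{-28743 + l{\left(V{\left(-12,\frac{14}{-2} \right)} \right)}} = \sqrt{-28743 + 1} = \sqrt{-28742} = i \sqrt{28742}$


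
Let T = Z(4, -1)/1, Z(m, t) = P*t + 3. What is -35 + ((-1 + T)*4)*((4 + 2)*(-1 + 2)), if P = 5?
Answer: -107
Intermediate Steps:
Z(m, t) = 3 + 5*t (Z(m, t) = 5*t + 3 = 3 + 5*t)
T = -2 (T = (3 + 5*(-1))/1 = (3 - 5)*1 = -2*1 = -2)
-35 + ((-1 + T)*4)*((4 + 2)*(-1 + 2)) = -35 + ((-1 - 2)*4)*((4 + 2)*(-1 + 2)) = -35 + (-3*4)*(6*1) = -35 - 12*6 = -35 - 72 = -107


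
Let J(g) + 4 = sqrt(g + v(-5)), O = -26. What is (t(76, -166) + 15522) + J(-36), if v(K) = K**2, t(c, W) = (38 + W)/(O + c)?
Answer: 387886/25 + I*sqrt(11) ≈ 15515.0 + 3.3166*I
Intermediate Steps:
t(c, W) = (38 + W)/(-26 + c)
J(g) = -4 + sqrt(25 + g) (J(g) = -4 + sqrt(g + (-5)**2) = -4 + sqrt(g + 25) = -4 + sqrt(25 + g))
(t(76, -166) + 15522) + J(-36) = ((38 - 166)/(-26 + 76) + 15522) + (-4 + sqrt(25 - 36)) = (-128/50 + 15522) + (-4 + sqrt(-11)) = ((1/50)*(-128) + 15522) + (-4 + I*sqrt(11)) = (-64/25 + 15522) + (-4 + I*sqrt(11)) = 387986/25 + (-4 + I*sqrt(11)) = 387886/25 + I*sqrt(11)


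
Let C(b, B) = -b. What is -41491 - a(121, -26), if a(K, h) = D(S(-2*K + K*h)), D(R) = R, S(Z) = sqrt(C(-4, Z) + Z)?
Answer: -41491 - 6*I*sqrt(94) ≈ -41491.0 - 58.172*I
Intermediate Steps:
S(Z) = sqrt(4 + Z) (S(Z) = sqrt(-1*(-4) + Z) = sqrt(4 + Z))
a(K, h) = sqrt(4 - 2*K + K*h) (a(K, h) = sqrt(4 + (-2*K + K*h)) = sqrt(4 - 2*K + K*h))
-41491 - a(121, -26) = -41491 - sqrt(4 + 121*(-2 - 26)) = -41491 - sqrt(4 + 121*(-28)) = -41491 - sqrt(4 - 3388) = -41491 - sqrt(-3384) = -41491 - 6*I*sqrt(94)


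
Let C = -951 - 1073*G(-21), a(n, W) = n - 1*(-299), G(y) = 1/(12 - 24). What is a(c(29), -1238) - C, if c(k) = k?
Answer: 14275/12 ≈ 1189.6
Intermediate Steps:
G(y) = -1/12 (G(y) = 1/(-12) = -1/12)
a(n, W) = 299 + n (a(n, W) = n + 299 = 299 + n)
C = -10339/12 (C = -951 - 1073*(-1/12) = -951 + 1073/12 = -10339/12 ≈ -861.58)
a(c(29), -1238) - C = (299 + 29) - 1*(-10339/12) = 328 + 10339/12 = 14275/12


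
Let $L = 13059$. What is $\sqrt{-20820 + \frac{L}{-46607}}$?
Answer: $\frac{i \sqrt{45226071828993}}{46607} \approx 144.29 i$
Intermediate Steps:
$\sqrt{-20820 + \frac{L}{-46607}} = \sqrt{-20820 + \frac{13059}{-46607}} = \sqrt{-20820 + 13059 \left(- \frac{1}{46607}\right)} = \sqrt{-20820 - \frac{13059}{46607}} = \sqrt{- \frac{970370799}{46607}} = \frac{i \sqrt{45226071828993}}{46607}$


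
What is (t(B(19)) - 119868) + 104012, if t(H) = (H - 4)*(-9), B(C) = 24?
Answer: -16036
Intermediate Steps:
t(H) = 36 - 9*H (t(H) = (-4 + H)*(-9) = 36 - 9*H)
(t(B(19)) - 119868) + 104012 = ((36 - 9*24) - 119868) + 104012 = ((36 - 216) - 119868) + 104012 = (-180 - 119868) + 104012 = -120048 + 104012 = -16036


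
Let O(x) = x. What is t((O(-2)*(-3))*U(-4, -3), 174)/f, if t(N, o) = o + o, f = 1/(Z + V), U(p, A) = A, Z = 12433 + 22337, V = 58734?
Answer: 32539392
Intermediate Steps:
Z = 34770
f = 1/93504 (f = 1/(34770 + 58734) = 1/93504 ≈ 1.0695e-5)
t(N, o) = 2*o
t((O(-2)*(-3))*U(-4, -3), 174)/f = (2*174)/(1/93504) = 348*93504 = 32539392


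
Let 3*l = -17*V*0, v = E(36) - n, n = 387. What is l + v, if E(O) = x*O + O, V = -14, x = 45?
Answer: 1269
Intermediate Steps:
E(O) = 46*O (E(O) = 45*O + O = 46*O)
v = 1269 (v = 46*36 - 1*387 = 1656 - 387 = 1269)
l = 0 (l = (-17*(-14)*0)/3 = (238*0)/3 = (⅓)*0 = 0)
l + v = 0 + 1269 = 1269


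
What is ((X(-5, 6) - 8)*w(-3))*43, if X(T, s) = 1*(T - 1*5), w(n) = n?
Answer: 2322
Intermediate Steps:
X(T, s) = -5 + T (X(T, s) = 1*(T - 5) = 1*(-5 + T) = -5 + T)
((X(-5, 6) - 8)*w(-3))*43 = (((-5 - 5) - 8)*(-3))*43 = ((-10 - 8)*(-3))*43 = -18*(-3)*43 = 54*43 = 2322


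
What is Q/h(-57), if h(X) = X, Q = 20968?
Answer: -20968/57 ≈ -367.86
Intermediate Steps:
Q/h(-57) = 20968/(-57) = 20968*(-1/57) = -20968/57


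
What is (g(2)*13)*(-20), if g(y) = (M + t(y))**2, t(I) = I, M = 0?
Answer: -1040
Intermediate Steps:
g(y) = y**2 (g(y) = (0 + y)**2 = y**2)
(g(2)*13)*(-20) = (2**2*13)*(-20) = (4*13)*(-20) = 52*(-20) = -1040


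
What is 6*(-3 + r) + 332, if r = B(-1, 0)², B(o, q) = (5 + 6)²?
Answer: 88160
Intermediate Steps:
B(o, q) = 121 (B(o, q) = 11² = 121)
r = 14641 (r = 121² = 14641)
6*(-3 + r) + 332 = 6*(-3 + 14641) + 332 = 6*14638 + 332 = 87828 + 332 = 88160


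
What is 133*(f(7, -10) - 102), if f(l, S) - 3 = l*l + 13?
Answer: -4921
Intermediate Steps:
f(l, S) = 16 + l² (f(l, S) = 3 + (l*l + 13) = 3 + (l² + 13) = 3 + (13 + l²) = 16 + l²)
133*(f(7, -10) - 102) = 133*((16 + 7²) - 102) = 133*((16 + 49) - 102) = 133*(65 - 102) = 133*(-37) = -4921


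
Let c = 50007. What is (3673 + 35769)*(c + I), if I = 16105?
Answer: 2607589504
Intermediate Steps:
(3673 + 35769)*(c + I) = (3673 + 35769)*(50007 + 16105) = 39442*66112 = 2607589504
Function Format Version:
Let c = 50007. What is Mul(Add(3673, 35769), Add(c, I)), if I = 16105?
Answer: 2607589504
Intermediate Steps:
Mul(Add(3673, 35769), Add(c, I)) = Mul(Add(3673, 35769), Add(50007, 16105)) = Mul(39442, 66112) = 2607589504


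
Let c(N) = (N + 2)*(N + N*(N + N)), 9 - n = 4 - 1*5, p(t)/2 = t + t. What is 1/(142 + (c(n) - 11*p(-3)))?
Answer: 1/2794 ≈ 0.00035791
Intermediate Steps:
p(t) = 4*t (p(t) = 2*(t + t) = 2*(2*t) = 4*t)
n = 10 (n = 9 - (4 - 1*5) = 9 - (4 - 5) = 9 - 1*(-1) = 9 + 1 = 10)
c(N) = (2 + N)*(N + 2*N**2) (c(N) = (2 + N)*(N + N*(2*N)) = (2 + N)*(N + 2*N**2))
1/(142 + (c(n) - 11*p(-3))) = 1/(142 + (10*(2 + 2*10**2 + 5*10) - 44*(-3))) = 1/(142 + (10*(2 + 2*100 + 50) - 11*(-12))) = 1/(142 + (10*(2 + 200 + 50) + 132)) = 1/(142 + (10*252 + 132)) = 1/(142 + (2520 + 132)) = 1/(142 + 2652) = 1/2794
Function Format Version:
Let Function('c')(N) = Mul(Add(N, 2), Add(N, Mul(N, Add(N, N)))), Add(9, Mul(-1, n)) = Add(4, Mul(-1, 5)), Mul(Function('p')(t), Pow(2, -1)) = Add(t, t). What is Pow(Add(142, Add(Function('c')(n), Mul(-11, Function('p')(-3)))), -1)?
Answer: Rational(1, 2794) ≈ 0.00035791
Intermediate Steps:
Function('p')(t) = Mul(4, t) (Function('p')(t) = Mul(2, Add(t, t)) = Mul(2, Mul(2, t)) = Mul(4, t))
n = 10 (n = Add(9, Mul(-1, Add(4, Mul(-1, 5)))) = Add(9, Mul(-1, Add(4, -5))) = Add(9, Mul(-1, -1)) = Add(9, 1) = 10)
Function('c')(N) = Mul(Add(2, N), Add(N, Mul(2, Pow(N, 2)))) (Function('c')(N) = Mul(Add(2, N), Add(N, Mul(N, Mul(2, N)))) = Mul(Add(2, N), Add(N, Mul(2, Pow(N, 2)))))
Pow(Add(142, Add(Function('c')(n), Mul(-11, Function('p')(-3)))), -1) = Pow(Add(142, Add(Mul(10, Add(2, Mul(2, Pow(10, 2)), Mul(5, 10))), Mul(-11, Mul(4, -3)))), -1) = Pow(Add(142, Add(Mul(10, Add(2, Mul(2, 100), 50)), Mul(-11, -12))), -1) = Pow(Add(142, Add(Mul(10, Add(2, 200, 50)), 132)), -1) = Pow(Add(142, Add(Mul(10, 252), 132)), -1) = Pow(Add(142, Add(2520, 132)), -1) = Pow(Add(142, 2652), -1) = Pow(2794, -1) = Rational(1, 2794)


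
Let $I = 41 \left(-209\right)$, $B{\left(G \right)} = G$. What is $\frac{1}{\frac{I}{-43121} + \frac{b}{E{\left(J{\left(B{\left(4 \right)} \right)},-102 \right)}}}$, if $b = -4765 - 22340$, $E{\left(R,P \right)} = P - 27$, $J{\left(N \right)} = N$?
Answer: $\frac{1854203}{389966702} \approx 0.0047548$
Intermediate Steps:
$I = -8569$
$E{\left(R,P \right)} = -27 + P$
$b = -27105$
$\frac{1}{\frac{I}{-43121} + \frac{b}{E{\left(J{\left(B{\left(4 \right)} \right)},-102 \right)}}} = \frac{1}{- \frac{8569}{-43121} - \frac{27105}{-27 - 102}} = \frac{1}{\left(-8569\right) \left(- \frac{1}{43121}\right) - \frac{27105}{-129}} = \frac{1}{\frac{8569}{43121} - - \frac{9035}{43}} = \frac{1}{\frac{8569}{43121} + \frac{9035}{43}} = \frac{1}{\frac{389966702}{1854203}} = \frac{1854203}{389966702}$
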